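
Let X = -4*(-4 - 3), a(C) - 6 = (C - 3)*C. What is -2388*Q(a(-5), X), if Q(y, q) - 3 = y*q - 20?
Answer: -3035148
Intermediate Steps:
a(C) = 6 + C*(-3 + C) (a(C) = 6 + (C - 3)*C = 6 + (-3 + C)*C = 6 + C*(-3 + C))
X = 28 (X = -4*(-7) = 28)
Q(y, q) = -17 + q*y (Q(y, q) = 3 + (y*q - 20) = 3 + (q*y - 20) = 3 + (-20 + q*y) = -17 + q*y)
-2388*Q(a(-5), X) = -2388*(-17 + 28*(6 + (-5)² - 3*(-5))) = -2388*(-17 + 28*(6 + 25 + 15)) = -2388*(-17 + 28*46) = -2388*(-17 + 1288) = -2388*1271 = -3035148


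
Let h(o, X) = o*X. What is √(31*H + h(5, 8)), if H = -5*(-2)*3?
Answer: √970 ≈ 31.145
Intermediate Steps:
h(o, X) = X*o
H = 30 (H = 10*3 = 30)
√(31*H + h(5, 8)) = √(31*30 + 8*5) = √(930 + 40) = √970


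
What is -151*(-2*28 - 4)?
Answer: 9060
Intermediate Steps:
-151*(-2*28 - 4) = -151*(-56 - 4) = -151*(-60) = 9060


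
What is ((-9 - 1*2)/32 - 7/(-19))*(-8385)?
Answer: -125775/608 ≈ -206.87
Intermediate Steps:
((-9 - 1*2)/32 - 7/(-19))*(-8385) = ((-9 - 2)*(1/32) - 7*(-1/19))*(-8385) = (-11*1/32 + 7/19)*(-8385) = (-11/32 + 7/19)*(-8385) = (15/608)*(-8385) = -125775/608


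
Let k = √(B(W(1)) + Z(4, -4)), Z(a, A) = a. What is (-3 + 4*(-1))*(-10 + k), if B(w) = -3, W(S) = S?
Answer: 63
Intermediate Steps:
k = 1 (k = √(-3 + 4) = √1 = 1)
(-3 + 4*(-1))*(-10 + k) = (-3 + 4*(-1))*(-10 + 1) = (-3 - 4)*(-9) = -7*(-9) = 63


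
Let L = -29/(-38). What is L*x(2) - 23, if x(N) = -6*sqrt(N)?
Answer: -23 - 87*sqrt(2)/19 ≈ -29.476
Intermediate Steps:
L = 29/38 (L = -29*(-1/38) = 29/38 ≈ 0.76316)
L*x(2) - 23 = 29*(-6*sqrt(2))/38 - 23 = -87*sqrt(2)/19 - 23 = -23 - 87*sqrt(2)/19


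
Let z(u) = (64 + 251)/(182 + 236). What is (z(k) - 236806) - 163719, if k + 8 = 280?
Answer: -167419135/418 ≈ -4.0052e+5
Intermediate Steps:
k = 272 (k = -8 + 280 = 272)
z(u) = 315/418
(z(k) - 236806) - 163719 = (315/418 - 236806) - 163719 = -98984593/418 - 163719 = -167419135/418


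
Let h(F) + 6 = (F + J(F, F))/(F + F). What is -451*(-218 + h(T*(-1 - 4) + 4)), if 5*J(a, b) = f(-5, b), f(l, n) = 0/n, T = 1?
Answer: 201597/2 ≈ 1.0080e+5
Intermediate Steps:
f(l, n) = 0
J(a, b) = 0 (J(a, b) = (⅕)*0 = 0)
h(F) = -11/2 (h(F) = -6 + (F + 0)/(F + F) = -6 + F/((2*F)) = -6 + F*(1/(2*F)) = -6 + ½ = -11/2)
-451*(-218 + h(T*(-1 - 4) + 4)) = -451*(-218 - 11/2) = -451*(-447/2) = 201597/2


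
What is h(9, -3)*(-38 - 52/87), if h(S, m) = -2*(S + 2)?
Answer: 73876/87 ≈ 849.15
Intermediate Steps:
h(S, m) = -4 - 2*S (h(S, m) = -2*(2 + S) = -4 - 2*S)
h(9, -3)*(-38 - 52/87) = (-4 - 2*9)*(-38 - 52/87) = (-4 - 18)*(-38 - 52*1/87) = -22*(-38 - 52/87) = -22*(-3358/87) = 73876/87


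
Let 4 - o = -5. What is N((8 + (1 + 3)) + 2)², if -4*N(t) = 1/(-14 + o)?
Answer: 1/400 ≈ 0.0025000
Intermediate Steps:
o = 9 (o = 4 - 1*(-5) = 4 + 5 = 9)
N(t) = 1/20 (N(t) = -1/(4*(-14 + 9)) = -¼/(-5) = -¼*(-⅕) = 1/20)
N((8 + (1 + 3)) + 2)² = (1/20)² = 1/400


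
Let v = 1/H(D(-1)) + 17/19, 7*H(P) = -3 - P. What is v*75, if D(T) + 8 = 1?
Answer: 15075/76 ≈ 198.36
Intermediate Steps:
D(T) = -7 (D(T) = -8 + 1 = -7)
H(P) = -3/7 - P/7 (H(P) = (-3 - P)/7 = -3/7 - P/7)
v = 201/76 (v = 1/(-3/7 - ⅐*(-7)) + 17/19 = 1/(-3/7 + 1) + 17*(1/19) = 1/(4/7) + 17/19 = 1*(7/4) + 17/19 = 7/4 + 17/19 = 201/76 ≈ 2.6447)
v*75 = (201/76)*75 = 15075/76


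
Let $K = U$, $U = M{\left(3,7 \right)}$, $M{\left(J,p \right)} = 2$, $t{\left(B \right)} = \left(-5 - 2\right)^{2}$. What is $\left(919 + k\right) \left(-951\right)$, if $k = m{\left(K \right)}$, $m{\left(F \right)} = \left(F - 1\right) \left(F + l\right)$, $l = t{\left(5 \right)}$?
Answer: $-922470$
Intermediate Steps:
$t{\left(B \right)} = 49$ ($t{\left(B \right)} = \left(-7\right)^{2} = 49$)
$l = 49$
$U = 2$
$K = 2$
$m{\left(F \right)} = \left(-1 + F\right) \left(49 + F\right)$ ($m{\left(F \right)} = \left(F - 1\right) \left(F + 49\right) = \left(-1 + F\right) \left(49 + F\right)$)
$k = 51$ ($k = -49 + 2^{2} + 48 \cdot 2 = -49 + 4 + 96 = 51$)
$\left(919 + k\right) \left(-951\right) = \left(919 + 51\right) \left(-951\right) = 970 \left(-951\right) = -922470$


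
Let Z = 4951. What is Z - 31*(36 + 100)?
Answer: 735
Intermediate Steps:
Z - 31*(36 + 100) = 4951 - 31*(36 + 100) = 4951 - 31*136 = 4951 - 1*4216 = 4951 - 4216 = 735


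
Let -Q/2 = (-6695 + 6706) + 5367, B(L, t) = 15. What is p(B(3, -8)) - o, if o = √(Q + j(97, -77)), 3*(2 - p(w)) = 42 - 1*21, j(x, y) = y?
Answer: -5 - I*√10833 ≈ -5.0 - 104.08*I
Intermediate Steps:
Q = -10756 (Q = -2*((-6695 + 6706) + 5367) = -2*(11 + 5367) = -2*5378 = -10756)
p(w) = -5 (p(w) = 2 - (42 - 1*21)/3 = 2 - (42 - 21)/3 = 2 - ⅓*21 = 2 - 7 = -5)
o = I*√10833 (o = √(-10756 - 77) = √(-10833) = I*√10833 ≈ 104.08*I)
p(B(3, -8)) - o = -5 - I*√10833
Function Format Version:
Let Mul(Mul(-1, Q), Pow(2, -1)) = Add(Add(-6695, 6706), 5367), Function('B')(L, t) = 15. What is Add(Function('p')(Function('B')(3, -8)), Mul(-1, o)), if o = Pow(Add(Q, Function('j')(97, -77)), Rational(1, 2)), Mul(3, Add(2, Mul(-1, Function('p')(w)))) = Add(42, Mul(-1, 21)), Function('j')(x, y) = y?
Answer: Add(-5, Mul(-1, I, Pow(10833, Rational(1, 2)))) ≈ Add(-5.0000, Mul(-104.08, I))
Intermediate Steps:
Q = -10756 (Q = Mul(-2, Add(Add(-6695, 6706), 5367)) = Mul(-2, Add(11, 5367)) = Mul(-2, 5378) = -10756)
Function('p')(w) = -5 (Function('p')(w) = Add(2, Mul(Rational(-1, 3), Add(42, Mul(-1, 21)))) = Add(2, Mul(Rational(-1, 3), Add(42, -21))) = Add(2, Mul(Rational(-1, 3), 21)) = Add(2, -7) = -5)
o = Mul(I, Pow(10833, Rational(1, 2))) (o = Pow(Add(-10756, -77), Rational(1, 2)) = Pow(-10833, Rational(1, 2)) = Mul(I, Pow(10833, Rational(1, 2))) ≈ Mul(104.08, I))
Add(Function('p')(Function('B')(3, -8)), Mul(-1, o)) = Add(-5, Mul(-1, Mul(I, Pow(10833, Rational(1, 2))))) = Add(-5, Mul(-1, I, Pow(10833, Rational(1, 2))))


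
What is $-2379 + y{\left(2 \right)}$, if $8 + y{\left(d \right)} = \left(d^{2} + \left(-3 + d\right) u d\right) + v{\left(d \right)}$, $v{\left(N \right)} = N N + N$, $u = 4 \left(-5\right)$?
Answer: $-2337$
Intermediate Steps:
$u = -20$
$v{\left(N \right)} = N + N^{2}$ ($v{\left(N \right)} = N^{2} + N = N + N^{2}$)
$y{\left(d \right)} = -8 + d^{2} + d \left(1 + d\right) + d \left(60 - 20 d\right)$ ($y{\left(d \right)} = -8 + \left(\left(d^{2} + \left(-3 + d\right) \left(-20\right) d\right) + d \left(1 + d\right)\right) = -8 + \left(\left(d^{2} + \left(60 - 20 d\right) d\right) + d \left(1 + d\right)\right) = -8 + \left(\left(d^{2} + d \left(60 - 20 d\right)\right) + d \left(1 + d\right)\right) = -8 + \left(d^{2} + d \left(1 + d\right) + d \left(60 - 20 d\right)\right) = -8 + d^{2} + d \left(1 + d\right) + d \left(60 - 20 d\right)$)
$-2379 + y{\left(2 \right)} = -2379 - \left(-114 + 72\right) = -2379 - -42 = -2379 + 42 = -2337$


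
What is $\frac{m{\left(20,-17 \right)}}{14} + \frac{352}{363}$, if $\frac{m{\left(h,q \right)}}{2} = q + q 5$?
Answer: $- \frac{3142}{231} \approx -13.602$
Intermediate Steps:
$m{\left(h,q \right)} = 12 q$ ($m{\left(h,q \right)} = 2 \left(q + q 5\right) = 2 \left(q + 5 q\right) = 2 \cdot 6 q = 12 q$)
$\frac{m{\left(20,-17 \right)}}{14} + \frac{352}{363} = \frac{12 \left(-17\right)}{14} + \frac{352}{363} = \left(-204\right) \frac{1}{14} + 352 \cdot \frac{1}{363} = - \frac{102}{7} + \frac{32}{33} = - \frac{3142}{231}$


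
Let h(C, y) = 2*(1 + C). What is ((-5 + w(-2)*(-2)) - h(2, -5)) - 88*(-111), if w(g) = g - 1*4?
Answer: 9769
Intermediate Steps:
h(C, y) = 2 + 2*C
w(g) = -4 + g (w(g) = g - 4 = -4 + g)
((-5 + w(-2)*(-2)) - h(2, -5)) - 88*(-111) = ((-5 + (-4 - 2)*(-2)) - (2 + 2*2)) - 88*(-111) = ((-5 - 6*(-2)) - (2 + 4)) + 9768 = ((-5 + 12) - 1*6) + 9768 = (7 - 6) + 9768 = 1 + 9768 = 9769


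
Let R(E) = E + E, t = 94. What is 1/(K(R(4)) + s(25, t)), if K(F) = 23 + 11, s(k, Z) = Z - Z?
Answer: 1/34 ≈ 0.029412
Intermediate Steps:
s(k, Z) = 0
R(E) = 2*E
K(F) = 34
1/(K(R(4)) + s(25, t)) = 1/(34 + 0) = 1/34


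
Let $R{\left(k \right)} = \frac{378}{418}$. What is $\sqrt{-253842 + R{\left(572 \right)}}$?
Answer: $\frac{i \sqrt{11088032901}}{209} \approx 503.83 i$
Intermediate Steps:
$R{\left(k \right)} = \frac{189}{209}$ ($R{\left(k \right)} = 378 \cdot \frac{1}{418} = \frac{189}{209}$)
$\sqrt{-253842 + R{\left(572 \right)}} = \sqrt{-253842 + \frac{189}{209}} = \sqrt{- \frac{53052789}{209}} = \frac{i \sqrt{11088032901}}{209}$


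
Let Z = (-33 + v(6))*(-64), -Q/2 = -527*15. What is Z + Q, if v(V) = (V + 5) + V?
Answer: 16834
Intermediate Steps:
v(V) = 5 + 2*V (v(V) = (5 + V) + V = 5 + 2*V)
Q = 15810 (Q = -(-1054)*15 = -2*(-7905) = 15810)
Z = 1024 (Z = (-33 + (5 + 2*6))*(-64) = (-33 + (5 + 12))*(-64) = (-33 + 17)*(-64) = -16*(-64) = 1024)
Z + Q = 1024 + 15810 = 16834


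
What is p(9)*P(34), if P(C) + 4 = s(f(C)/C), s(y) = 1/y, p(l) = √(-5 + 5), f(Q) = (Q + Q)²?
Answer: 0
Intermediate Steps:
f(Q) = 4*Q² (f(Q) = (2*Q)² = 4*Q²)
p(l) = 0 (p(l) = √0 = 0)
P(C) = -4 + 1/(4*C) (P(C) = -4 + 1/((4*C²)/C) = -4 + 1/(4*C))
p(9)*P(34) = 0*(-4 + (¼)/34) = 0*(-4 + (¼)*(1/34)) = 0*(-4 + 1/136) = 0*(-543/136) = 0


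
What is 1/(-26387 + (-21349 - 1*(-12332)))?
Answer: -1/35404 ≈ -2.8245e-5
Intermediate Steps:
1/(-26387 + (-21349 - 1*(-12332))) = 1/(-26387 + (-21349 + 12332)) = 1/(-26387 - 9017) = 1/(-35404) = -1/35404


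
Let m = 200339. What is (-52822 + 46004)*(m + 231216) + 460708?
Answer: -2941881282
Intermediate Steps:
(-52822 + 46004)*(m + 231216) + 460708 = (-52822 + 46004)*(200339 + 231216) + 460708 = -6818*431555 + 460708 = -2942341990 + 460708 = -2941881282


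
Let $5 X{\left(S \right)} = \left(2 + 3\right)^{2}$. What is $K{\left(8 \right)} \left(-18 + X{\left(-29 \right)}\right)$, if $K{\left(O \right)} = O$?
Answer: $-104$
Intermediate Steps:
$X{\left(S \right)} = 5$ ($X{\left(S \right)} = \frac{\left(2 + 3\right)^{2}}{5} = \frac{5^{2}}{5} = \frac{1}{5} \cdot 25 = 5$)
$K{\left(8 \right)} \left(-18 + X{\left(-29 \right)}\right) = 8 \left(-18 + 5\right) = 8 \left(-13\right) = -104$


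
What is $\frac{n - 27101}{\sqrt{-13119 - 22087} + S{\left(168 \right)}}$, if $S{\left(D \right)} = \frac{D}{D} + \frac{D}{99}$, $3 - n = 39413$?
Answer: $- \frac{195342807}{38347255} + \frac{72430479 i \sqrt{35206}}{38347255} \approx -5.094 + 354.4 i$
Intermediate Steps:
$n = -39410$ ($n = 3 - 39413 = -39410$)
$S{\left(D \right)} = 1 + \frac{D}{99}$ ($S{\left(D \right)} = 1 + D \frac{1}{99} = 1 + \frac{D}{99}$)
$\frac{n - 27101}{\sqrt{-13119 - 22087} + S{\left(168 \right)}} = \frac{-39410 - 27101}{\sqrt{-13119 - 22087} + \left(1 + \frac{1}{99} \cdot 168\right)} = - \frac{66511}{\sqrt{-35206} + \left(1 + \frac{56}{33}\right)} = - \frac{66511}{i \sqrt{35206} + \frac{89}{33}} = - \frac{66511}{\frac{89}{33} + i \sqrt{35206}}$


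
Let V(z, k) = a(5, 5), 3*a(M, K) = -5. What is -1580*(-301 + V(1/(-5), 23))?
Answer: 1434640/3 ≈ 4.7821e+5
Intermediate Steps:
a(M, K) = -5/3 (a(M, K) = (1/3)*(-5) = -5/3)
V(z, k) = -5/3
-1580*(-301 + V(1/(-5), 23)) = -1580*(-301 - 5/3) = -1580*(-908/3) = 1434640/3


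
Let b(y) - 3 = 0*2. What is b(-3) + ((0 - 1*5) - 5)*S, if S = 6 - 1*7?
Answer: 13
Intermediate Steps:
b(y) = 3 (b(y) = 3 + 0*2 = 3 + 0 = 3)
S = -1 (S = 6 - 7 = -1)
b(-3) + ((0 - 1*5) - 5)*S = 3 + ((0 - 1*5) - 5)*(-1) = 3 + ((0 - 5) - 5)*(-1) = 3 + (-5 - 5)*(-1) = 3 - 10*(-1) = 3 + 10 = 13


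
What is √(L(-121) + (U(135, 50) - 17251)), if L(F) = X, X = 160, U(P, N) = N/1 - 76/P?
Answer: I*√34509165/45 ≈ 130.54*I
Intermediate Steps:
U(P, N) = N - 76/P (U(P, N) = N*1 - 76/P = N - 76/P)
L(F) = 160
√(L(-121) + (U(135, 50) - 17251)) = √(160 + ((50 - 76/135) - 17251)) = √(160 + (6674/135 - 17251)) = √(160 - 2322211/135) = √(-2300611/135) = I*√34509165/45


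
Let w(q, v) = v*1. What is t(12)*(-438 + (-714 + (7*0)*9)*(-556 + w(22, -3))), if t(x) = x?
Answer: 4784256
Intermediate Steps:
w(q, v) = v
t(12)*(-438 + (-714 + (7*0)*9)*(-556 + w(22, -3))) = 12*(-438 + (-714 + (7*0)*9)*(-556 - 3)) = 12*(-438 + (-714 + 0*9)*(-559)) = 12*(-438 + (-714 + 0)*(-559)) = 12*(-438 - 714*(-559)) = 12*(-438 + 399126) = 12*398688 = 4784256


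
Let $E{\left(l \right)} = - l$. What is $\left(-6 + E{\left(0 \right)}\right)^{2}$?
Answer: $36$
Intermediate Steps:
$\left(-6 + E{\left(0 \right)}\right)^{2} = \left(-6 - 0\right)^{2} = \left(-6 + 0\right)^{2} = \left(-6\right)^{2} = 36$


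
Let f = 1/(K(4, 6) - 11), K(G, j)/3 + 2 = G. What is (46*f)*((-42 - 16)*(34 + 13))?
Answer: 125396/5 ≈ 25079.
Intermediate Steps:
K(G, j) = -6 + 3*G
f = -⅕ (f = 1/((-6 + 3*4) - 11) = 1/((-6 + 12) - 11) = 1/(6 - 11) = 1/(-5) = -⅕ ≈ -0.20000)
(46*f)*((-42 - 16)*(34 + 13)) = (46*(-⅕))*((-42 - 16)*(34 + 13)) = -(-2668)*47/5 = -46/5*(-2726) = 125396/5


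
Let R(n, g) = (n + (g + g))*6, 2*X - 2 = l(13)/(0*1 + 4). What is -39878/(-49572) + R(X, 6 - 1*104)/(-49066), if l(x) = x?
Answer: 2014169861/2432299752 ≈ 0.82809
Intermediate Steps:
X = 21/8 (X = 1 + (13/(0*1 + 4))/2 = 1 + (13/(0 + 4))/2 = 1 + (13/4)/2 = 1 + (13*(1/4))/2 = 1 + (1/2)*(13/4) = 1 + 13/8 = 21/8 ≈ 2.6250)
R(n, g) = 6*n + 12*g (R(n, g) = (n + 2*g)*6 = 6*n + 12*g)
-39878/(-49572) + R(X, 6 - 1*104)/(-49066) = -39878/(-49572) + (6*(21/8) + 12*(6 - 1*104))/(-49066) = -39878*(-1/49572) + (63/4 + 12*(6 - 104))*(-1/49066) = 19939/24786 + (63/4 + 12*(-98))*(-1/49066) = 19939/24786 + (63/4 - 1176)*(-1/49066) = 19939/24786 - 4641/4*(-1/49066) = 19939/24786 + 4641/196264 = 2014169861/2432299752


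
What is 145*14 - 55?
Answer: 1975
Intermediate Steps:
145*14 - 55 = 2030 - 55 = 1975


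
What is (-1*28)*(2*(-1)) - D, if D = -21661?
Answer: 21717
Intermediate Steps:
(-1*28)*(2*(-1)) - D = (-1*28)*(2*(-1)) - 1*(-21661) = -28*(-2) + 21661 = 56 + 21661 = 21717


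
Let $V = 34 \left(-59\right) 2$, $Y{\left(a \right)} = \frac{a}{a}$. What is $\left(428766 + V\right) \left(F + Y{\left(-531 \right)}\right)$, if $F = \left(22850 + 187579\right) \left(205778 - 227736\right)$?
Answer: $-1962618324329674$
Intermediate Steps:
$Y{\left(a \right)} = 1$
$F = -4620599982$ ($F = 210429 \left(-21958\right) = -4620599982$)
$V = -4012$ ($V = \left(-2006\right) 2 = -4012$)
$\left(428766 + V\right) \left(F + Y{\left(-531 \right)}\right) = \left(428766 - 4012\right) \left(-4620599982 + 1\right) = 424754 \left(-4620599981\right) = -1962618324329674$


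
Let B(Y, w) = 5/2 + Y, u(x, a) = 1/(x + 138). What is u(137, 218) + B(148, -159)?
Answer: 82777/550 ≈ 150.50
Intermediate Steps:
u(x, a) = 1/(138 + x)
B(Y, w) = 5/2 + Y (B(Y, w) = 5*(½) + Y = 5/2 + Y)
u(137, 218) + B(148, -159) = 1/(138 + 137) + (5/2 + 148) = 1/275 + 301/2 = 82777/550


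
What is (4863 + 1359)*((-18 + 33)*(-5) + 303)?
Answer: 1418616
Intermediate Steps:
(4863 + 1359)*((-18 + 33)*(-5) + 303) = 6222*(15*(-5) + 303) = 6222*(-75 + 303) = 6222*228 = 1418616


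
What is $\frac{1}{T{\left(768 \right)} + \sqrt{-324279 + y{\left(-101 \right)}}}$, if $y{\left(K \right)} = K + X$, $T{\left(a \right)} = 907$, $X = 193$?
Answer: $\frac{907}{1146836} - \frac{i \sqrt{324187}}{1146836} \approx 0.00079087 - 0.00049647 i$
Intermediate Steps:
$y{\left(K \right)} = 193 + K$ ($y{\left(K \right)} = K + 193 = 193 + K$)
$\frac{1}{T{\left(768 \right)} + \sqrt{-324279 + y{\left(-101 \right)}}} = \frac{1}{907 + \sqrt{-324279 + \left(193 - 101\right)}} = \frac{1}{907 + \sqrt{-324279 + 92}} = \frac{1}{907 + \sqrt{-324187}} = \frac{1}{907 + i \sqrt{324187}}$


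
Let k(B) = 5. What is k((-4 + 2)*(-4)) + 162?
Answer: 167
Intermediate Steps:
k((-4 + 2)*(-4)) + 162 = 5 + 162 = 167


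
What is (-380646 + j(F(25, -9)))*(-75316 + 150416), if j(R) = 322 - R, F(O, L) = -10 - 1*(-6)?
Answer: -28562032000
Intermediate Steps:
F(O, L) = -4 (F(O, L) = -10 + 6 = -4)
(-380646 + j(F(25, -9)))*(-75316 + 150416) = (-380646 + (322 - 1*(-4)))*(-75316 + 150416) = (-380646 + (322 + 4))*75100 = (-380646 + 326)*75100 = -380320*75100 = -28562032000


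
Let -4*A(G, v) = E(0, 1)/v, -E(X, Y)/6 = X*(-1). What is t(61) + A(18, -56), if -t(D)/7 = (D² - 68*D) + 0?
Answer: 2989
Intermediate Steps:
E(X, Y) = 6*X (E(X, Y) = -6*X*(-1) = -(-6)*X = 6*X)
t(D) = -7*D² + 476*D (t(D) = -7*((D² - 68*D) + 0) = -7*(D² - 68*D) = -7*D² + 476*D)
A(G, v) = 0 (A(G, v) = -6*0/(4*v) = -0/v = -¼*0 = 0)
t(61) + A(18, -56) = 7*61*(68 - 1*61) + 0 = 7*61*(68 - 61) + 0 = 7*61*7 + 0 = 2989 + 0 = 2989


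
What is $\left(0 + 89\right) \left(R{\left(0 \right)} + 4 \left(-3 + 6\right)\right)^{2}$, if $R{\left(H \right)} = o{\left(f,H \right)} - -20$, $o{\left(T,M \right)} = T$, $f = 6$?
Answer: $128516$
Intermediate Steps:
$R{\left(H \right)} = 26$ ($R{\left(H \right)} = 6 - -20 = 6 + 20 = 26$)
$\left(0 + 89\right) \left(R{\left(0 \right)} + 4 \left(-3 + 6\right)\right)^{2} = \left(0 + 89\right) \left(26 + 4 \left(-3 + 6\right)\right)^{2} = 89 \left(26 + 4 \cdot 3\right)^{2} = 89 \left(26 + 12\right)^{2} = 89 \cdot 38^{2} = 89 \cdot 1444 = 128516$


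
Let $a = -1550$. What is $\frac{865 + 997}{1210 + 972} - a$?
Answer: $\frac{1691981}{1091} \approx 1550.9$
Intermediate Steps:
$\frac{865 + 997}{1210 + 972} - a = \frac{865 + 997}{1210 + 972} - -1550 = \frac{1862}{2182} + 1550 = 1862 \cdot \frac{1}{2182} + 1550 = \frac{931}{1091} + 1550 = \frac{1691981}{1091}$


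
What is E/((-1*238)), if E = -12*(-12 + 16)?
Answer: 24/119 ≈ 0.20168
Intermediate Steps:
E = -48 (E = -12*4 = -48)
E/((-1*238)) = -48/((-1*238)) = -48/(-238) = -48*(-1/238) = 24/119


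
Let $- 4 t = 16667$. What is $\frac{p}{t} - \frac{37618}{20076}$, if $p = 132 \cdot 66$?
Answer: $- \frac{94756261}{23900478} \approx -3.9646$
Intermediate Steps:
$t = - \frac{16667}{4}$ ($t = \left(- \frac{1}{4}\right) 16667 = - \frac{16667}{4} \approx -4166.8$)
$p = 8712$
$\frac{p}{t} - \frac{37618}{20076} = \frac{8712}{- \frac{16667}{4}} - \frac{37618}{20076} = 8712 \left(- \frac{4}{16667}\right) - \frac{2687}{1434} = - \frac{34848}{16667} - \frac{2687}{1434} = - \frac{94756261}{23900478}$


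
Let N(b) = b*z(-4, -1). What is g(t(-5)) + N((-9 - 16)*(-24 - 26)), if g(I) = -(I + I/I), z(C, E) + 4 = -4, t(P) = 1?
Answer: -10002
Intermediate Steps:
z(C, E) = -8 (z(C, E) = -4 - 4 = -8)
g(I) = -1 - I (g(I) = -(I + 1) = -(1 + I) = -1 - I)
N(b) = -8*b (N(b) = b*(-8) = -8*b)
g(t(-5)) + N((-9 - 16)*(-24 - 26)) = (-1 - 1*1) - 8*(-9 - 16)*(-24 - 26) = (-1 - 1) - (-200)*(-50) = -2 - 8*1250 = -2 - 10000 = -10002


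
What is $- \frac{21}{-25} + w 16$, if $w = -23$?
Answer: $- \frac{9179}{25} \approx -367.16$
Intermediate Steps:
$- \frac{21}{-25} + w 16 = - \frac{21}{-25} - 368 = \left(-21\right) \left(- \frac{1}{25}\right) - 368 = \frac{21}{25} - 368 = - \frac{9179}{25}$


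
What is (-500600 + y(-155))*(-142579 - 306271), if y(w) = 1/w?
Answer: 6965523699770/31 ≈ 2.2469e+11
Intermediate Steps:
(-500600 + y(-155))*(-142579 - 306271) = (-500600 + 1/(-155))*(-142579 - 306271) = (-500600 - 1/155)*(-448850) = -77593001/155*(-448850) = 6965523699770/31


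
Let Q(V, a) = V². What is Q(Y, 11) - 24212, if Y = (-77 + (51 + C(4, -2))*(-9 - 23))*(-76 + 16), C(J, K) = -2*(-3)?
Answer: 13009659388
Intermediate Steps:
C(J, K) = 6
Y = 114060 (Y = (-77 + (51 + 6)*(-9 - 23))*(-76 + 16) = (-77 + 57*(-32))*(-60) = (-77 - 1824)*(-60) = -1901*(-60) = 114060)
Q(Y, 11) - 24212 = 114060² - 24212 = 13009683600 - 24212 = 13009659388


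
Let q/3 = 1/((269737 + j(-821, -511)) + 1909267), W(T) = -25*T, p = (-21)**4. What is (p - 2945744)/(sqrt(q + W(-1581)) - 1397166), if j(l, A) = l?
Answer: 1395478757918034069/708661961727409945 + 2751263*sqrt(20836179856098586)/1417323923454819890 ≈ 1.9695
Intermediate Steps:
p = 194481
q = 1/726061 (q = 3/((269737 - 821) + 1909267) = 3/(268916 + 1909267) = 3/2178183 = 3*(1/2178183) = 1/726061 ≈ 1.3773e-6)
(p - 2945744)/(sqrt(q + W(-1581)) - 1397166) = (194481 - 2945744)/(sqrt(1/726061 - 25*(-1581)) - 1397166) = -2751263/(sqrt(1/726061 + 39525) - 1397166) = -2751263/(sqrt(28697561026/726061) - 1397166) = -2751263/(sqrt(20836179856098586)/726061 - 1397166) = -2751263/(-1397166 + sqrt(20836179856098586)/726061)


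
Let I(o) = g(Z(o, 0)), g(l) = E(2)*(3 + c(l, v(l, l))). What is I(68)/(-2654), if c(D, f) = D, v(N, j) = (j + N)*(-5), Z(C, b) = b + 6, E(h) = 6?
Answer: -27/1327 ≈ -0.020347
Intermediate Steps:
Z(C, b) = 6 + b
v(N, j) = -5*N - 5*j (v(N, j) = (N + j)*(-5) = -5*N - 5*j)
g(l) = 18 + 6*l (g(l) = 6*(3 + l) = 18 + 6*l)
I(o) = 54 (I(o) = 18 + 6*(6 + 0) = 18 + 6*6 = 18 + 36 = 54)
I(68)/(-2654) = 54/(-2654) = 54*(-1/2654) = -27/1327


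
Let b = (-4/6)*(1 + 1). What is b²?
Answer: 16/9 ≈ 1.7778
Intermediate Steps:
b = -4/3 (b = -4*⅙*2 = -⅔*2 = -4/3 ≈ -1.3333)
b² = (-4/3)² = 16/9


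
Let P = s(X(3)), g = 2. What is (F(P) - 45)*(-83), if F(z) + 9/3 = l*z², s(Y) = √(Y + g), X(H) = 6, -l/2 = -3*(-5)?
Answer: 23904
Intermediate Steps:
l = -30 (l = -(-6)*(-5) = -2*15 = -30)
s(Y) = √(2 + Y) (s(Y) = √(Y + 2) = √(2 + Y))
P = 2*√2 (P = √(2 + 6) = √8 = 2*√2 ≈ 2.8284)
F(z) = -3 - 30*z²
(F(P) - 45)*(-83) = ((-3 - 30*(2*√2)²) - 45)*(-83) = ((-3 - 30*8) - 45)*(-83) = ((-3 - 240) - 45)*(-83) = (-243 - 45)*(-83) = -288*(-83) = 23904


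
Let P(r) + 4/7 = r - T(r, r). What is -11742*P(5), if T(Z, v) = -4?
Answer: -692778/7 ≈ -98968.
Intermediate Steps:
P(r) = 24/7 + r (P(r) = -4/7 + (r - 1*(-4)) = -4/7 + (r + 4) = -4/7 + (4 + r) = 24/7 + r)
-11742*P(5) = -11742*(24/7 + 5) = -11742*59/7 = -692778/7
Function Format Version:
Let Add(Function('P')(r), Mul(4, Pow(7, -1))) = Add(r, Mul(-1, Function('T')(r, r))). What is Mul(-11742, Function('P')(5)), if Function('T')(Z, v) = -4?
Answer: Rational(-692778, 7) ≈ -98968.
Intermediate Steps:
Function('P')(r) = Add(Rational(24, 7), r) (Function('P')(r) = Add(Rational(-4, 7), Add(r, Mul(-1, -4))) = Add(Rational(-4, 7), Add(r, 4)) = Add(Rational(-4, 7), Add(4, r)) = Add(Rational(24, 7), r))
Mul(-11742, Function('P')(5)) = Mul(-11742, Add(Rational(24, 7), 5)) = Mul(-11742, Rational(59, 7)) = Rational(-692778, 7)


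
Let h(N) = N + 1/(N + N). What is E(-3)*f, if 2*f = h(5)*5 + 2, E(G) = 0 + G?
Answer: -165/4 ≈ -41.250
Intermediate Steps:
E(G) = G
h(N) = N + 1/(2*N)
f = 55/4 (f = ((5 + (½)/5)*5 + 2)/2 = ((5 + (½)*(⅕))*5 + 2)/2 = ((5 + ⅒)*5 + 2)/2 = ((51/10)*5 + 2)/2 = (51/2 + 2)/2 = (½)*(55/2) = 55/4 ≈ 13.750)
E(-3)*f = -3*55/4 = -165/4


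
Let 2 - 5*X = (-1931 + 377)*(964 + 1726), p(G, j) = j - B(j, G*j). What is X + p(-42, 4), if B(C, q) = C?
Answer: 4180262/5 ≈ 8.3605e+5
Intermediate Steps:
p(G, j) = 0 (p(G, j) = j - j = 0)
X = 4180262/5 (X = ⅖ - (-1931 + 377)*(964 + 1726)/5 = ⅖ - (-1554)*2690/5 = ⅖ - ⅕*(-4180260) = ⅖ + 836052 = 4180262/5 ≈ 8.3605e+5)
X + p(-42, 4) = 4180262/5 + 0 = 4180262/5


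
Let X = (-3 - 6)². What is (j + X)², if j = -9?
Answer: 5184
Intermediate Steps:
X = 81 (X = (-9)² = 81)
(j + X)² = (-9 + 81)² = 72² = 5184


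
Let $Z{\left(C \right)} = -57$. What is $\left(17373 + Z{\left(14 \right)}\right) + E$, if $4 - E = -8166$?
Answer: $25486$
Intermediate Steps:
$E = 8170$ ($E = 4 - -8166 = 4 + 8166 = 8170$)
$\left(17373 + Z{\left(14 \right)}\right) + E = \left(17373 - 57\right) + 8170 = 17316 + 8170 = 25486$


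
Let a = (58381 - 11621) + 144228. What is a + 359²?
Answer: 319869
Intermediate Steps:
a = 190988 (a = 46760 + 144228 = 190988)
a + 359² = 190988 + 359² = 190988 + 128881 = 319869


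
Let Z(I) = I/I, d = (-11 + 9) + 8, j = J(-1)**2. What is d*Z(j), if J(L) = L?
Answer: 6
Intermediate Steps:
j = 1 (j = (-1)**2 = 1)
d = 6 (d = -2 + 8 = 6)
Z(I) = 1
d*Z(j) = 6*1 = 6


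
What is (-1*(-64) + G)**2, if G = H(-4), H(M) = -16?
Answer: 2304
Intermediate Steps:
G = -16
(-1*(-64) + G)**2 = (-1*(-64) - 16)**2 = (64 - 16)**2 = 48**2 = 2304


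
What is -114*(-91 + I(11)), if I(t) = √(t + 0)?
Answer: 10374 - 114*√11 ≈ 9995.9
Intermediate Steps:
I(t) = √t
-114*(-91 + I(11)) = -114*(-91 + √11) = 10374 - 114*√11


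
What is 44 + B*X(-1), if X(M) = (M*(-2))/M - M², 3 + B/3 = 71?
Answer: -568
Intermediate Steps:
B = 204 (B = -9 + 3*71 = -9 + 213 = 204)
X(M) = -2 - M² (X(M) = (-2*M)/M - M² = -2 - M²)
44 + B*X(-1) = 44 + 204*(-2 - 1*(-1)²) = 44 + 204*(-2 - 1*1) = 44 + 204*(-2 - 1) = 44 + 204*(-3) = 44 - 612 = -568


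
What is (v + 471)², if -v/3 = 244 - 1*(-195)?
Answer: 715716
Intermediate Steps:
v = -1317 (v = -3*(244 - 1*(-195)) = -3*(244 + 195) = -3*439 = -1317)
(v + 471)² = (-1317 + 471)² = (-846)² = 715716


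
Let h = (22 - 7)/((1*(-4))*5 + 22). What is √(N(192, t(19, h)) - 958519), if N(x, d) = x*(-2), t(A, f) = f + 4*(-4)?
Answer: I*√958903 ≈ 979.24*I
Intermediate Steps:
h = 15/2 (h = 15/(-4*5 + 22) = 15/(-20 + 22) = 15/2 ≈ 7.5000)
t(A, f) = -16 + f (t(A, f) = f - 16 = -16 + f)
N(x, d) = -2*x
√(N(192, t(19, h)) - 958519) = √(-2*192 - 958519) = √(-384 - 958519) = √(-958903) = I*√958903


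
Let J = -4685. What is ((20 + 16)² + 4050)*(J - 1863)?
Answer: -35005608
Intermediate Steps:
((20 + 16)² + 4050)*(J - 1863) = ((20 + 16)² + 4050)*(-4685 - 1863) = (36² + 4050)*(-6548) = (1296 + 4050)*(-6548) = 5346*(-6548) = -35005608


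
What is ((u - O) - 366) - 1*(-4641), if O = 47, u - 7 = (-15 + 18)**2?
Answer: 4244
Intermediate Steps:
u = 16 (u = 7 + (-15 + 18)**2 = 7 + 3**2 = 7 + 9 = 16)
((u - O) - 366) - 1*(-4641) = ((16 - 1*47) - 366) - 1*(-4641) = ((16 - 47) - 366) + 4641 = (-31 - 366) + 4641 = -397 + 4641 = 4244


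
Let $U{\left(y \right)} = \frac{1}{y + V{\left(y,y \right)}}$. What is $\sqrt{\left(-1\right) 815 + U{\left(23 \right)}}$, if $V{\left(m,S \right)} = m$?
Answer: $\frac{i \sqrt{1724494}}{46} \approx 28.548 i$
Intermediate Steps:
$U{\left(y \right)} = \frac{1}{2 y}$ ($U{\left(y \right)} = \frac{1}{y + y} = \frac{1}{2 y}$)
$\sqrt{\left(-1\right) 815 + U{\left(23 \right)}} = \sqrt{\left(-1\right) 815 + \frac{1}{2 \cdot 23}} = \sqrt{-815 + \frac{1}{2} \cdot \frac{1}{23}} = \sqrt{-815 + \frac{1}{46}} = \sqrt{- \frac{37489}{46}} = \frac{i \sqrt{1724494}}{46}$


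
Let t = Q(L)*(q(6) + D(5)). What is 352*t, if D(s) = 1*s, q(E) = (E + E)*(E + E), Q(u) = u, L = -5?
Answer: -262240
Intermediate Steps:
q(E) = 4*E² (q(E) = (2*E)*(2*E) = 4*E²)
D(s) = s
t = -745 (t = -5*(4*6² + 5) = -5*(4*36 + 5) = -5*(144 + 5) = -5*149 = -745)
352*t = 352*(-745) = -262240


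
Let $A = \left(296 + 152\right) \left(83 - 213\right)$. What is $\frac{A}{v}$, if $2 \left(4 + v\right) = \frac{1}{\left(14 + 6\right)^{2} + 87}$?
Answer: $\frac{11345152}{779} \approx 14564.0$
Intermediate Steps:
$A = -58240$ ($A = 448 \left(-130\right) = -58240$)
$v = - \frac{3895}{974}$ ($v = -4 + \frac{1}{2 \left(\left(14 + 6\right)^{2} + 87\right)} = -4 + \frac{1}{2 \left(20^{2} + 87\right)} = -4 + \frac{1}{2 \left(400 + 87\right)} = -4 + \frac{1}{2 \cdot 487} = -4 + \frac{1}{2} \cdot \frac{1}{487} = -4 + \frac{1}{974} = - \frac{3895}{974} \approx -3.999$)
$\frac{A}{v} = - \frac{58240}{- \frac{3895}{974}} = \left(-58240\right) \left(- \frac{974}{3895}\right) = \frac{11345152}{779}$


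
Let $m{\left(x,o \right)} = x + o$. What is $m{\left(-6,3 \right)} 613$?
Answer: $-1839$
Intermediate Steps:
$m{\left(x,o \right)} = o + x$
$m{\left(-6,3 \right)} 613 = \left(3 - 6\right) 613 = \left(-3\right) 613 = -1839$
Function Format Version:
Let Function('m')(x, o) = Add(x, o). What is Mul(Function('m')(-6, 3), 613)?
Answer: -1839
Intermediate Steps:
Function('m')(x, o) = Add(o, x)
Mul(Function('m')(-6, 3), 613) = Mul(Add(3, -6), 613) = Mul(-3, 613) = -1839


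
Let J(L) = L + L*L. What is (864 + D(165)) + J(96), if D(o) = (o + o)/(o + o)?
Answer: 10177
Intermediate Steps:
D(o) = 1 (D(o) = (2*o)/((2*o)) = (2*o)*(1/(2*o)) = 1)
J(L) = L + L²
(864 + D(165)) + J(96) = (864 + 1) + 96*(1 + 96) = 865 + 96*97 = 865 + 9312 = 10177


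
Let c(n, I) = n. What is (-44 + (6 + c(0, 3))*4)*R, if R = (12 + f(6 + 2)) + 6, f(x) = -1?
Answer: -340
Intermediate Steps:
R = 17 (R = (12 - 1) + 6 = 11 + 6 = 17)
(-44 + (6 + c(0, 3))*4)*R = (-44 + (6 + 0)*4)*17 = (-44 + 6*4)*17 = (-44 + 24)*17 = -20*17 = -340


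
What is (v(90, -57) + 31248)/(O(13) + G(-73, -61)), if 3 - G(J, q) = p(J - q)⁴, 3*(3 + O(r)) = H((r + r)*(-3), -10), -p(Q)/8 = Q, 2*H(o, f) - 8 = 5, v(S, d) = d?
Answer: -187146/509607923 ≈ -0.00036724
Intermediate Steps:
H(o, f) = 13/2 (H(o, f) = 4 + (½)*5 = 4 + 5/2 = 13/2)
p(Q) = -8*Q
O(r) = -⅚ (O(r) = -3 + (⅓)*(13/2) = -3 + 13/6 = -⅚)
G(J, q) = 3 - (-8*J + 8*q)⁴ (G(J, q) = 3 - (-8*(J - q))⁴ = 3 - (-8*J + 8*q)⁴)
(v(90, -57) + 31248)/(O(13) + G(-73, -61)) = (-57 + 31248)/(-⅚ + (3 - 4096*(-73 - 1*(-61))⁴)) = 31191/(-⅚ + (3 - 4096*(-73 + 61)⁴)) = 31191/(-⅚ + (3 - 4096*(-12)⁴)) = 31191/(-⅚ + (3 - 4096*20736)) = 31191/(-⅚ + (3 - 84934656)) = 31191/(-⅚ - 84934653) = 31191/(-509607923/6) = 31191*(-6/509607923) = -187146/509607923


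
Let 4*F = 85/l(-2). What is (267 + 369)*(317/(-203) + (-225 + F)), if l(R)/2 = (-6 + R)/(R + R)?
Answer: -114260103/812 ≈ -1.4071e+5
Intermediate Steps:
l(R) = (-6 + R)/R (l(R) = 2*((-6 + R)/(R + R)) = 2*((-6 + R)/((2*R))) = 2*((-6 + R)*(1/(2*R))) = 2*((-6 + R)/(2*R)) = (-6 + R)/R)
F = 85/16 (F = (85/(((-6 - 2)/(-2))))/4 = (85/((-½*(-8))))/4 = (85/4)/4 = (85*(¼))/4 = (¼)*(85/4) = 85/16 ≈ 5.3125)
(267 + 369)*(317/(-203) + (-225 + F)) = (267 + 369)*(317/(-203) + (-225 + 85/16)) = 636*(317*(-1/203) - 3515/16) = 636*(-317/203 - 3515/16) = 636*(-718617/3248) = -114260103/812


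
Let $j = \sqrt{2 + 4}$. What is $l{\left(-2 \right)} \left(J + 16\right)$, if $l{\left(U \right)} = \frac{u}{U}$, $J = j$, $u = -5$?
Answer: $40 + \frac{5 \sqrt{6}}{2} \approx 46.124$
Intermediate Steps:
$j = \sqrt{6} \approx 2.4495$
$J = \sqrt{6} \approx 2.4495$
$l{\left(U \right)} = - \frac{5}{U}$
$l{\left(-2 \right)} \left(J + 16\right) = - \frac{5}{-2} \left(\sqrt{6} + 16\right) = \left(-5\right) \left(- \frac{1}{2}\right) \left(16 + \sqrt{6}\right) = \frac{5 \left(16 + \sqrt{6}\right)}{2} = 40 + \frac{5 \sqrt{6}}{2}$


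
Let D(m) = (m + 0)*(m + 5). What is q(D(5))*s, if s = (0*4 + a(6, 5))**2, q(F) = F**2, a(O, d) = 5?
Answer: 62500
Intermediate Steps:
D(m) = m*(5 + m)
s = 25 (s = (0*4 + 5)**2 = (0 + 5)**2 = 5**2 = 25)
q(D(5))*s = (5*(5 + 5))**2*25 = (5*10)**2*25 = 50**2*25 = 2500*25 = 62500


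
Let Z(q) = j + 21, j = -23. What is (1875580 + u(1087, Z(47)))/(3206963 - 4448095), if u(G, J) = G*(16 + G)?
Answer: -3074541/1241132 ≈ -2.4772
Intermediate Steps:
Z(q) = -2 (Z(q) = -23 + 21 = -2)
(1875580 + u(1087, Z(47)))/(3206963 - 4448095) = (1875580 + 1087*(16 + 1087))/(3206963 - 4448095) = (1875580 + 1087*1103)/(-1241132) = (1875580 + 1198961)*(-1/1241132) = 3074541*(-1/1241132) = -3074541/1241132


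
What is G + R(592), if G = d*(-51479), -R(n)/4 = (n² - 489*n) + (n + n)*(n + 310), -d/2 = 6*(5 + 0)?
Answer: -1427036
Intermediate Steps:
d = -60 (d = -12*(5 + 0) = -12*5 = -2*30 = -60)
R(n) = -4*n² + 1956*n - 8*n*(310 + n) (R(n) = -4*((n² - 489*n) + (n + n)*(n + 310)) = -4*((n² - 489*n) + (2*n)*(310 + n)) = -4*((n² - 489*n) + 2*n*(310 + n)) = -4*(n² - 489*n + 2*n*(310 + n)) = -4*n² + 1956*n - 8*n*(310 + n))
G = 3088740 (G = -60*(-51479) = 3088740)
G + R(592) = 3088740 - 4*592*(131 + 3*592) = 3088740 - 4*592*(131 + 1776) = 3088740 - 4*592*1907 = 3088740 - 4515776 = -1427036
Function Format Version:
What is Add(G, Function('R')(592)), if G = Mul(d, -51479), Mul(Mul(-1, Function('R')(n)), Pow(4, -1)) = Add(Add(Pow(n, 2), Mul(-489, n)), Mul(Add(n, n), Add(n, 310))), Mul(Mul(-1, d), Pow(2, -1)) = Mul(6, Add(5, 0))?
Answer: -1427036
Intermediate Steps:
d = -60 (d = Mul(-2, Mul(6, Add(5, 0))) = Mul(-2, Mul(6, 5)) = Mul(-2, 30) = -60)
Function('R')(n) = Add(Mul(-4, Pow(n, 2)), Mul(1956, n), Mul(-8, n, Add(310, n))) (Function('R')(n) = Mul(-4, Add(Add(Pow(n, 2), Mul(-489, n)), Mul(Add(n, n), Add(n, 310)))) = Mul(-4, Add(Add(Pow(n, 2), Mul(-489, n)), Mul(Mul(2, n), Add(310, n)))) = Mul(-4, Add(Add(Pow(n, 2), Mul(-489, n)), Mul(2, n, Add(310, n)))) = Mul(-4, Add(Pow(n, 2), Mul(-489, n), Mul(2, n, Add(310, n)))) = Add(Mul(-4, Pow(n, 2)), Mul(1956, n), Mul(-8, n, Add(310, n))))
G = 3088740 (G = Mul(-60, -51479) = 3088740)
Add(G, Function('R')(592)) = Add(3088740, Mul(-4, 592, Add(131, Mul(3, 592)))) = Add(3088740, Mul(-4, 592, Add(131, 1776))) = Add(3088740, Mul(-4, 592, 1907)) = Add(3088740, -4515776) = -1427036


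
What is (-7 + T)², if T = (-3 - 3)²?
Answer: 841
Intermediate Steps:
T = 36 (T = (-6)² = 36)
(-7 + T)² = (-7 + 36)² = 29² = 841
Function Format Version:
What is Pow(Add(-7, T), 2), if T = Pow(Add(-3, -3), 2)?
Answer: 841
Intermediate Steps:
T = 36 (T = Pow(-6, 2) = 36)
Pow(Add(-7, T), 2) = Pow(Add(-7, 36), 2) = Pow(29, 2) = 841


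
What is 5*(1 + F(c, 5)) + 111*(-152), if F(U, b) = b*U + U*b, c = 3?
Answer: -16717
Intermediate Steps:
F(U, b) = 2*U*b (F(U, b) = U*b + U*b = 2*U*b)
5*(1 + F(c, 5)) + 111*(-152) = 5*(1 + 2*3*5) + 111*(-152) = 5*(1 + 30) - 16872 = 5*31 - 16872 = 155 - 16872 = -16717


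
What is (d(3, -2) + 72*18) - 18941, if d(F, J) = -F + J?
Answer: -17650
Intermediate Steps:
d(F, J) = J - F
(d(3, -2) + 72*18) - 18941 = ((-2 - 1*3) + 72*18) - 18941 = ((-2 - 3) + 1296) - 18941 = (-5 + 1296) - 18941 = 1291 - 18941 = -17650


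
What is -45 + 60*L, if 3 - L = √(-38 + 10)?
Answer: 135 - 120*I*√7 ≈ 135.0 - 317.49*I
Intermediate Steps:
L = 3 - 2*I*√7 (L = 3 - √(-38 + 10) = 3 - √(-28) = 3 - 2*I*√7 ≈ 3.0 - 5.2915*I)
-45 + 60*L = -45 + 60*(3 - 2*I*√7) = -45 + (180 - 120*I*√7) = 135 - 120*I*√7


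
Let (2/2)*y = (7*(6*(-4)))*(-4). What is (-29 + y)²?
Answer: 413449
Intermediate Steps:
y = 672 (y = (7*(6*(-4)))*(-4) = (7*(-24))*(-4) = -168*(-4) = 672)
(-29 + y)² = (-29 + 672)² = 643² = 413449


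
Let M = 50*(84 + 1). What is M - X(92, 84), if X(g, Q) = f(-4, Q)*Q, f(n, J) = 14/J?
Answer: 4236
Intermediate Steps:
X(g, Q) = 14 (X(g, Q) = (14/Q)*Q = 14)
M = 4250 (M = 50*85 = 4250)
M - X(92, 84) = 4250 - 1*14 = 4250 - 14 = 4236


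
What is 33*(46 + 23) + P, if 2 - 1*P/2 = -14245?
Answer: 30771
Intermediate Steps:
P = 28494 (P = 4 - 2*(-14245) = 4 + 28490 = 28494)
33*(46 + 23) + P = 33*(46 + 23) + 28494 = 33*69 + 28494 = 2277 + 28494 = 30771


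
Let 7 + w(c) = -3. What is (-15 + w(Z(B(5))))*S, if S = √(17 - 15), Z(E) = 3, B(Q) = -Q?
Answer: -25*√2 ≈ -35.355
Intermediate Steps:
w(c) = -10 (w(c) = -7 - 3 = -10)
S = √2 ≈ 1.4142
(-15 + w(Z(B(5))))*S = (-15 - 10)*√2 = -25*√2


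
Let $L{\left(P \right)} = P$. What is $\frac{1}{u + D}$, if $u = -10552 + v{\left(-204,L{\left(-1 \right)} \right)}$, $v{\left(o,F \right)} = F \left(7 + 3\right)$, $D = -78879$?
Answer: $- \frac{1}{89441} \approx -1.1181 \cdot 10^{-5}$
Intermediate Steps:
$v{\left(o,F \right)} = 10 F$ ($v{\left(o,F \right)} = F 10 = 10 F$)
$u = -10562$ ($u = -10552 + 10 \left(-1\right) = -10552 - 10 = -10562$)
$\frac{1}{u + D} = \frac{1}{-10562 - 78879} = \frac{1}{-89441} = - \frac{1}{89441}$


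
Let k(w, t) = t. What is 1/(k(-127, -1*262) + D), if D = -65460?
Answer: -1/65722 ≈ -1.5216e-5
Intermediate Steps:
1/(k(-127, -1*262) + D) = 1/(-1*262 - 65460) = 1/(-262 - 65460) = 1/(-65722) = -1/65722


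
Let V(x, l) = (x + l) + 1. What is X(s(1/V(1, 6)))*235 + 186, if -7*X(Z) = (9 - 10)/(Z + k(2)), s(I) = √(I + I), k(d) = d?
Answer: 1396/7 ≈ 199.43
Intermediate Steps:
V(x, l) = 1 + l + x (V(x, l) = (l + x) + 1 = 1 + l + x)
s(I) = √2*√I (s(I) = √(2*I) = √2*√I)
X(Z) = 1/(7*(2 + Z)) (X(Z) = -(9 - 10)/(7*(Z + 2)) = -(-1)/(7*(2 + Z)) = 1/(7*(2 + Z)))
X(s(1/V(1, 6)))*235 + 186 = (1/(7*(2 + √2*√(1/(1 + 6 + 1)))))*235 + 186 = (1/(7*(2 + √2*√(1/8))))*235 + 186 = (1/(7*(2 + √2*√(⅛))))*235 + 186 = (1/(7*(2 + √2*(√2/4))))*235 + 186 = (1/(7*(2 + ½)))*235 + 186 = (1/(7*(5/2)))*235 + 186 = ((⅐)*(⅖))*235 + 186 = (2/35)*235 + 186 = 94/7 + 186 = 1396/7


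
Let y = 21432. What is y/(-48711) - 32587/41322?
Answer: -824319487/670945314 ≈ -1.2286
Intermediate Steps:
y/(-48711) - 32587/41322 = 21432/(-48711) - 32587/41322 = 21432*(-1/48711) - 32587*1/41322 = -7144/16237 - 32587/41322 = -824319487/670945314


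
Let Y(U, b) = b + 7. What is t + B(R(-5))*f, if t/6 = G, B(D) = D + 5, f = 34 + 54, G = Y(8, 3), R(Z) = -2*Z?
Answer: 1380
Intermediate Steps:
Y(U, b) = 7 + b
G = 10 (G = 7 + 3 = 10)
f = 88
B(D) = 5 + D
t = 60 (t = 6*10 = 60)
t + B(R(-5))*f = 60 + (5 - 2*(-5))*88 = 60 + (5 + 10)*88 = 60 + 15*88 = 60 + 1320 = 1380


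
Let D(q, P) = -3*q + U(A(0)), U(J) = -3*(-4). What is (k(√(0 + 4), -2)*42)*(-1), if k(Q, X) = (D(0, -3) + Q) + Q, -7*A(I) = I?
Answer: -672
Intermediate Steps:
A(I) = -I/7
U(J) = 12
D(q, P) = 12 - 3*q (D(q, P) = -3*q + 12 = 12 - 3*q)
k(Q, X) = 12 + 2*Q (k(Q, X) = ((12 - 3*0) + Q) + Q = ((12 + 0) + Q) + Q = (12 + Q) + Q = 12 + 2*Q)
(k(√(0 + 4), -2)*42)*(-1) = ((12 + 2*√(0 + 4))*42)*(-1) = ((12 + 2*√4)*42)*(-1) = ((12 + 2*2)*42)*(-1) = ((12 + 4)*42)*(-1) = (16*42)*(-1) = 672*(-1) = -672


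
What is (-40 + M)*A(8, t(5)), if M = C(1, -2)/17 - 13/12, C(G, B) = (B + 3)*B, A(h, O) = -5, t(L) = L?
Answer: 42025/204 ≈ 206.00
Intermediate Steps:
C(G, B) = B*(3 + B) (C(G, B) = (3 + B)*B = B*(3 + B))
M = -245/204 (M = -2*(3 - 2)/17 - 13/12 = -2*1*(1/17) - 13*1/12 = -2*1/17 - 13/12 = -2/17 - 13/12 = -245/204 ≈ -1.2010)
(-40 + M)*A(8, t(5)) = (-40 - 245/204)*(-5) = -8405/204*(-5) = 42025/204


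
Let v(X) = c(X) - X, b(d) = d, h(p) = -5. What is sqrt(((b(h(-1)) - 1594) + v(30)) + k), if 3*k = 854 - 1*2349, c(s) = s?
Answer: 22*I*sqrt(39)/3 ≈ 45.797*I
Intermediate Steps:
k = -1495/3 (k = (854 - 1*2349)/3 = (854 - 2349)/3 = (1/3)*(-1495) = -1495/3 ≈ -498.33)
v(X) = 0 (v(X) = X - X = 0)
sqrt(((b(h(-1)) - 1594) + v(30)) + k) = sqrt(((-5 - 1594) + 0) - 1495/3) = sqrt((-1599 + 0) - 1495/3) = sqrt(-1599 - 1495/3) = sqrt(-6292/3) = 22*I*sqrt(39)/3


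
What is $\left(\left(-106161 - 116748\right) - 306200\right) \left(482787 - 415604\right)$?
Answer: $-35547129947$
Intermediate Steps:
$\left(\left(-106161 - 116748\right) - 306200\right) \left(482787 - 415604\right) = \left(\left(-106161 - 116748\right) - 306200\right) 67183 = \left(-222909 - 306200\right) 67183 = \left(-529109\right) 67183 = -35547129947$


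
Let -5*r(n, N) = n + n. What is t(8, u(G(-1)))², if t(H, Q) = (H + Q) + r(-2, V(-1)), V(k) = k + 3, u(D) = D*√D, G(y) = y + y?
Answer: 1736/25 - 176*I*√2/5 ≈ 69.44 - 49.78*I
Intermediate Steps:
G(y) = 2*y
u(D) = D^(3/2)
V(k) = 3 + k
r(n, N) = -2*n/5 (r(n, N) = -(n + n)/5 = -2*n/5)
t(H, Q) = ⅘ + H + Q (t(H, Q) = (H + Q) - ⅖*(-2) = (H + Q) + ⅘ = ⅘ + H + Q)
t(8, u(G(-1)))² = (⅘ + 8 + (2*(-1))^(3/2))² = (⅘ + 8 + (-2)^(3/2))² = (⅘ + 8 - 2*I*√2)² = (44/5 - 2*I*√2)²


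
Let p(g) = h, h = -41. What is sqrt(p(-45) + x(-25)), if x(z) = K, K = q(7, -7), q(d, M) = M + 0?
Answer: 4*I*sqrt(3) ≈ 6.9282*I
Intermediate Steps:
q(d, M) = M
p(g) = -41
K = -7
x(z) = -7
sqrt(p(-45) + x(-25)) = sqrt(-41 - 7) = sqrt(-48) = 4*I*sqrt(3)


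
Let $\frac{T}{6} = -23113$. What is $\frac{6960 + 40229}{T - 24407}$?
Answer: $- \frac{47189}{163085} \approx -0.28935$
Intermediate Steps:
$T = -138678$ ($T = 6 \left(-23113\right) = -138678$)
$\frac{6960 + 40229}{T - 24407} = \frac{6960 + 40229}{-138678 - 24407} = \frac{47189}{-163085} = 47189 \left(- \frac{1}{163085}\right) = - \frac{47189}{163085}$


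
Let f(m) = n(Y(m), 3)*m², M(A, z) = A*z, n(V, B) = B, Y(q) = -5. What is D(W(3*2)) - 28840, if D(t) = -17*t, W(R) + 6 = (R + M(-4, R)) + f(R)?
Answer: -30268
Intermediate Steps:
f(m) = 3*m²
W(R) = -6 - 3*R + 3*R² (W(R) = -6 + ((R - 4*R) + 3*R²) = -6 + (-3*R + 3*R²) = -6 - 3*R + 3*R²)
D(W(3*2)) - 28840 = -17*(-6 - 9*2 + 3*(3*2)²) - 28840 = -17*(-6 - 3*6 + 3*6²) - 28840 = -17*(-6 - 18 + 3*36) - 28840 = -17*(-6 - 18 + 108) - 28840 = -17*84 - 28840 = -1428 - 28840 = -30268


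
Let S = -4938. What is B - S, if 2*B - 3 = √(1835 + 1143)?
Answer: 9879/2 + √2978/2 ≈ 4966.8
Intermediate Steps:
B = 3/2 + √2978/2 (B = 3/2 + √(1835 + 1143)/2 = 3/2 + √2978/2 ≈ 28.786)
B - S = (3/2 + √2978/2) - 1*(-4938) = (3/2 + √2978/2) + 4938 = 9879/2 + √2978/2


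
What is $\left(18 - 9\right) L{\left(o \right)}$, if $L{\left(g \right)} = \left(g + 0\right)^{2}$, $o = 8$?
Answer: $576$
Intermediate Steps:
$L{\left(g \right)} = g^{2}$
$\left(18 - 9\right) L{\left(o \right)} = \left(18 - 9\right) 8^{2} = 9 \cdot 64 = 576$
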